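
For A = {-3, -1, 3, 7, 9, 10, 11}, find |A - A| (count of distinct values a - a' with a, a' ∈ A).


A - A = {a - a' : a, a' ∈ A}; |A| = 7.
Bounds: 2|A|-1 ≤ |A - A| ≤ |A|² - |A| + 1, i.e. 13 ≤ |A - A| ≤ 43.
Note: 0 ∈ A - A always (from a - a). The set is symmetric: if d ∈ A - A then -d ∈ A - A.
Enumerate nonzero differences d = a - a' with a > a' (then include -d):
Positive differences: {1, 2, 3, 4, 6, 7, 8, 10, 11, 12, 13, 14}
Full difference set: {0} ∪ (positive diffs) ∪ (negative diffs).
|A - A| = 1 + 2·12 = 25 (matches direct enumeration: 25).

|A - A| = 25


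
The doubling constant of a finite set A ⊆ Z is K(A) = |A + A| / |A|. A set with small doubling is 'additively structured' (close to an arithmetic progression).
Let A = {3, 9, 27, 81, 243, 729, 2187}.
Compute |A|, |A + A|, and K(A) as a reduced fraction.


|A| = 7.
Compute A + A by enumerating all 49 pairs.
A + A = {6, 12, 18, 30, 36, 54, 84, 90, 108, 162, 246, 252, 270, 324, 486, 732, 738, 756, 810, 972, 1458, 2190, 2196, 2214, 2268, 2430, 2916, 4374}, so |A + A| = 28.
K = |A + A| / |A| = 28/7 = 4/1 ≈ 4.0000.
Reference: AP of size 7 gives K = 13/7 ≈ 1.8571; a fully generic set of size 7 gives K ≈ 4.0000.

|A| = 7, |A + A| = 28, K = 28/7 = 4/1.


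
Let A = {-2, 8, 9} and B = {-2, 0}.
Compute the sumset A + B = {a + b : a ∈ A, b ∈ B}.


A + B = {a + b : a ∈ A, b ∈ B}.
Enumerate all |A|·|B| = 3·2 = 6 pairs (a, b) and collect distinct sums.
a = -2: -2+-2=-4, -2+0=-2
a = 8: 8+-2=6, 8+0=8
a = 9: 9+-2=7, 9+0=9
Collecting distinct sums: A + B = {-4, -2, 6, 7, 8, 9}
|A + B| = 6

A + B = {-4, -2, 6, 7, 8, 9}


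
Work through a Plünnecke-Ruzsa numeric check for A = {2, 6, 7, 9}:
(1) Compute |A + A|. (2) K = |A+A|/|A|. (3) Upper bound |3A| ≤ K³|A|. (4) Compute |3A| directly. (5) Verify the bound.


|A| = 4.
Step 1: Compute A + A by enumerating all 16 pairs.
A + A = {4, 8, 9, 11, 12, 13, 14, 15, 16, 18}, so |A + A| = 10.
Step 2: Doubling constant K = |A + A|/|A| = 10/4 = 10/4 ≈ 2.5000.
Step 3: Plünnecke-Ruzsa gives |3A| ≤ K³·|A| = (2.5000)³ · 4 ≈ 62.5000.
Step 4: Compute 3A = A + A + A directly by enumerating all triples (a,b,c) ∈ A³; |3A| = 17.
Step 5: Check 17 ≤ 62.5000? Yes ✓.

K = 10/4, Plünnecke-Ruzsa bound K³|A| ≈ 62.5000, |3A| = 17, inequality holds.


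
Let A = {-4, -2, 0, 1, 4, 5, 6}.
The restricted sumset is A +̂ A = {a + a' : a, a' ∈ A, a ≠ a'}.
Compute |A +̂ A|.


Restricted sumset: A +̂ A = {a + a' : a ∈ A, a' ∈ A, a ≠ a'}.
Equivalently, take A + A and drop any sum 2a that is achievable ONLY as a + a for a ∈ A (i.e. sums representable only with equal summands).
Enumerate pairs (a, a') with a < a' (symmetric, so each unordered pair gives one sum; this covers all a ≠ a'):
  -4 + -2 = -6
  -4 + 0 = -4
  -4 + 1 = -3
  -4 + 4 = 0
  -4 + 5 = 1
  -4 + 6 = 2
  -2 + 0 = -2
  -2 + 1 = -1
  -2 + 4 = 2
  -2 + 5 = 3
  -2 + 6 = 4
  0 + 1 = 1
  0 + 4 = 4
  0 + 5 = 5
  0 + 6 = 6
  1 + 4 = 5
  1 + 5 = 6
  1 + 6 = 7
  4 + 5 = 9
  4 + 6 = 10
  5 + 6 = 11
Collected distinct sums: {-6, -4, -3, -2, -1, 0, 1, 2, 3, 4, 5, 6, 7, 9, 10, 11}
|A +̂ A| = 16
(Reference bound: |A +̂ A| ≥ 2|A| - 3 for |A| ≥ 2, with |A| = 7 giving ≥ 11.)

|A +̂ A| = 16


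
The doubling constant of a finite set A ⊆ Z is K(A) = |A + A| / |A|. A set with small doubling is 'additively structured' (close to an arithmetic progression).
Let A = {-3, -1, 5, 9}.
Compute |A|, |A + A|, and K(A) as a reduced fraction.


|A| = 4.
Compute A + A by enumerating all 16 pairs.
A + A = {-6, -4, -2, 2, 4, 6, 8, 10, 14, 18}, so |A + A| = 10.
K = |A + A| / |A| = 10/4 = 5/2 ≈ 2.5000.
Reference: AP of size 4 gives K = 7/4 ≈ 1.7500; a fully generic set of size 4 gives K ≈ 2.5000.

|A| = 4, |A + A| = 10, K = 10/4 = 5/2.


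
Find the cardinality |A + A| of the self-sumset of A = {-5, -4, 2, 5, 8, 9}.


A + A = {a + a' : a, a' ∈ A}; |A| = 6.
General bounds: 2|A| - 1 ≤ |A + A| ≤ |A|(|A|+1)/2, i.e. 11 ≤ |A + A| ≤ 21.
Lower bound 2|A|-1 is attained iff A is an arithmetic progression.
Enumerate sums a + a' for a ≤ a' (symmetric, so this suffices):
a = -5: -5+-5=-10, -5+-4=-9, -5+2=-3, -5+5=0, -5+8=3, -5+9=4
a = -4: -4+-4=-8, -4+2=-2, -4+5=1, -4+8=4, -4+9=5
a = 2: 2+2=4, 2+5=7, 2+8=10, 2+9=11
a = 5: 5+5=10, 5+8=13, 5+9=14
a = 8: 8+8=16, 8+9=17
a = 9: 9+9=18
Distinct sums: {-10, -9, -8, -3, -2, 0, 1, 3, 4, 5, 7, 10, 11, 13, 14, 16, 17, 18}
|A + A| = 18

|A + A| = 18


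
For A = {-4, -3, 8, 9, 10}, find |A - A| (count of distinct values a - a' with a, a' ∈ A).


A - A = {a - a' : a, a' ∈ A}; |A| = 5.
Bounds: 2|A|-1 ≤ |A - A| ≤ |A|² - |A| + 1, i.e. 9 ≤ |A - A| ≤ 21.
Note: 0 ∈ A - A always (from a - a). The set is symmetric: if d ∈ A - A then -d ∈ A - A.
Enumerate nonzero differences d = a - a' with a > a' (then include -d):
Positive differences: {1, 2, 11, 12, 13, 14}
Full difference set: {0} ∪ (positive diffs) ∪ (negative diffs).
|A - A| = 1 + 2·6 = 13 (matches direct enumeration: 13).

|A - A| = 13


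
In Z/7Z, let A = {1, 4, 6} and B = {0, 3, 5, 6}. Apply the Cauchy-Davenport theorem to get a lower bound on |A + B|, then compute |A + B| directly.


Cauchy-Davenport: |A + B| ≥ min(p, |A| + |B| - 1) for A, B nonempty in Z/pZ.
|A| = 3, |B| = 4, p = 7.
CD lower bound = min(7, 3 + 4 - 1) = min(7, 6) = 6.
Compute A + B mod 7 directly:
a = 1: 1+0=1, 1+3=4, 1+5=6, 1+6=0
a = 4: 4+0=4, 4+3=0, 4+5=2, 4+6=3
a = 6: 6+0=6, 6+3=2, 6+5=4, 6+6=5
A + B = {0, 1, 2, 3, 4, 5, 6}, so |A + B| = 7.
Verify: 7 ≥ 6? Yes ✓.

CD lower bound = 6, actual |A + B| = 7.


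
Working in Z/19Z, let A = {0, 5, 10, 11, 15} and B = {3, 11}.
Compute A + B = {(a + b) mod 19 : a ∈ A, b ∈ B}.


Work in Z/19Z: reduce every sum a + b modulo 19.
Enumerate all 10 pairs:
a = 0: 0+3=3, 0+11=11
a = 5: 5+3=8, 5+11=16
a = 10: 10+3=13, 10+11=2
a = 11: 11+3=14, 11+11=3
a = 15: 15+3=18, 15+11=7
Distinct residues collected: {2, 3, 7, 8, 11, 13, 14, 16, 18}
|A + B| = 9 (out of 19 total residues).

A + B = {2, 3, 7, 8, 11, 13, 14, 16, 18}


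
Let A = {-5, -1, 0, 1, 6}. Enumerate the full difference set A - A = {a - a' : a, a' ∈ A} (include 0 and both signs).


A - A = {a - a' : a, a' ∈ A}.
Compute a - a' for each ordered pair (a, a'):
a = -5: -5--5=0, -5--1=-4, -5-0=-5, -5-1=-6, -5-6=-11
a = -1: -1--5=4, -1--1=0, -1-0=-1, -1-1=-2, -1-6=-7
a = 0: 0--5=5, 0--1=1, 0-0=0, 0-1=-1, 0-6=-6
a = 1: 1--5=6, 1--1=2, 1-0=1, 1-1=0, 1-6=-5
a = 6: 6--5=11, 6--1=7, 6-0=6, 6-1=5, 6-6=0
Collecting distinct values (and noting 0 appears from a-a):
A - A = {-11, -7, -6, -5, -4, -2, -1, 0, 1, 2, 4, 5, 6, 7, 11}
|A - A| = 15

A - A = {-11, -7, -6, -5, -4, -2, -1, 0, 1, 2, 4, 5, 6, 7, 11}


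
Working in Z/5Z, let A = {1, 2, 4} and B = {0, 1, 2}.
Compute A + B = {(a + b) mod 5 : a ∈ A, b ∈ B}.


Work in Z/5Z: reduce every sum a + b modulo 5.
Enumerate all 9 pairs:
a = 1: 1+0=1, 1+1=2, 1+2=3
a = 2: 2+0=2, 2+1=3, 2+2=4
a = 4: 4+0=4, 4+1=0, 4+2=1
Distinct residues collected: {0, 1, 2, 3, 4}
|A + B| = 5 (out of 5 total residues).

A + B = {0, 1, 2, 3, 4}


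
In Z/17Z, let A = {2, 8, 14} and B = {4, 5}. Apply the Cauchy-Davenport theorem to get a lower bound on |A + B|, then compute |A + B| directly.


Cauchy-Davenport: |A + B| ≥ min(p, |A| + |B| - 1) for A, B nonempty in Z/pZ.
|A| = 3, |B| = 2, p = 17.
CD lower bound = min(17, 3 + 2 - 1) = min(17, 4) = 4.
Compute A + B mod 17 directly:
a = 2: 2+4=6, 2+5=7
a = 8: 8+4=12, 8+5=13
a = 14: 14+4=1, 14+5=2
A + B = {1, 2, 6, 7, 12, 13}, so |A + B| = 6.
Verify: 6 ≥ 4? Yes ✓.

CD lower bound = 4, actual |A + B| = 6.


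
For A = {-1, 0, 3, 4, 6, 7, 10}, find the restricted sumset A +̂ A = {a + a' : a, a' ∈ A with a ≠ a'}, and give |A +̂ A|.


Restricted sumset: A +̂ A = {a + a' : a ∈ A, a' ∈ A, a ≠ a'}.
Equivalently, take A + A and drop any sum 2a that is achievable ONLY as a + a for a ∈ A (i.e. sums representable only with equal summands).
Enumerate pairs (a, a') with a < a' (symmetric, so each unordered pair gives one sum; this covers all a ≠ a'):
  -1 + 0 = -1
  -1 + 3 = 2
  -1 + 4 = 3
  -1 + 6 = 5
  -1 + 7 = 6
  -1 + 10 = 9
  0 + 3 = 3
  0 + 4 = 4
  0 + 6 = 6
  0 + 7 = 7
  0 + 10 = 10
  3 + 4 = 7
  3 + 6 = 9
  3 + 7 = 10
  3 + 10 = 13
  4 + 6 = 10
  4 + 7 = 11
  4 + 10 = 14
  6 + 7 = 13
  6 + 10 = 16
  7 + 10 = 17
Collected distinct sums: {-1, 2, 3, 4, 5, 6, 7, 9, 10, 11, 13, 14, 16, 17}
|A +̂ A| = 14
(Reference bound: |A +̂ A| ≥ 2|A| - 3 for |A| ≥ 2, with |A| = 7 giving ≥ 11.)

|A +̂ A| = 14


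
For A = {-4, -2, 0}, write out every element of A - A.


A - A = {a - a' : a, a' ∈ A}.
Compute a - a' for each ordered pair (a, a'):
a = -4: -4--4=0, -4--2=-2, -4-0=-4
a = -2: -2--4=2, -2--2=0, -2-0=-2
a = 0: 0--4=4, 0--2=2, 0-0=0
Collecting distinct values (and noting 0 appears from a-a):
A - A = {-4, -2, 0, 2, 4}
|A - A| = 5

A - A = {-4, -2, 0, 2, 4}


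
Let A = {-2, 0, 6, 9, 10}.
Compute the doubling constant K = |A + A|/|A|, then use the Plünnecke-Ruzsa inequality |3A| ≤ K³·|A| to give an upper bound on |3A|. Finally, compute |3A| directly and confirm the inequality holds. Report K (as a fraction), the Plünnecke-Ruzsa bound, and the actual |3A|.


|A| = 5.
Step 1: Compute A + A by enumerating all 25 pairs.
A + A = {-4, -2, 0, 4, 6, 7, 8, 9, 10, 12, 15, 16, 18, 19, 20}, so |A + A| = 15.
Step 2: Doubling constant K = |A + A|/|A| = 15/5 = 15/5 ≈ 3.0000.
Step 3: Plünnecke-Ruzsa gives |3A| ≤ K³·|A| = (3.0000)³ · 5 ≈ 135.0000.
Step 4: Compute 3A = A + A + A directly by enumerating all triples (a,b,c) ∈ A³; |3A| = 30.
Step 5: Check 30 ≤ 135.0000? Yes ✓.

K = 15/5, Plünnecke-Ruzsa bound K³|A| ≈ 135.0000, |3A| = 30, inequality holds.


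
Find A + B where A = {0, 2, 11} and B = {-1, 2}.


A + B = {a + b : a ∈ A, b ∈ B}.
Enumerate all |A|·|B| = 3·2 = 6 pairs (a, b) and collect distinct sums.
a = 0: 0+-1=-1, 0+2=2
a = 2: 2+-1=1, 2+2=4
a = 11: 11+-1=10, 11+2=13
Collecting distinct sums: A + B = {-1, 1, 2, 4, 10, 13}
|A + B| = 6

A + B = {-1, 1, 2, 4, 10, 13}


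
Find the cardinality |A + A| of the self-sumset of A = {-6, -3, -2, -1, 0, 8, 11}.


A + A = {a + a' : a, a' ∈ A}; |A| = 7.
General bounds: 2|A| - 1 ≤ |A + A| ≤ |A|(|A|+1)/2, i.e. 13 ≤ |A + A| ≤ 28.
Lower bound 2|A|-1 is attained iff A is an arithmetic progression.
Enumerate sums a + a' for a ≤ a' (symmetric, so this suffices):
a = -6: -6+-6=-12, -6+-3=-9, -6+-2=-8, -6+-1=-7, -6+0=-6, -6+8=2, -6+11=5
a = -3: -3+-3=-6, -3+-2=-5, -3+-1=-4, -3+0=-3, -3+8=5, -3+11=8
a = -2: -2+-2=-4, -2+-1=-3, -2+0=-2, -2+8=6, -2+11=9
a = -1: -1+-1=-2, -1+0=-1, -1+8=7, -1+11=10
a = 0: 0+0=0, 0+8=8, 0+11=11
a = 8: 8+8=16, 8+11=19
a = 11: 11+11=22
Distinct sums: {-12, -9, -8, -7, -6, -5, -4, -3, -2, -1, 0, 2, 5, 6, 7, 8, 9, 10, 11, 16, 19, 22}
|A + A| = 22

|A + A| = 22


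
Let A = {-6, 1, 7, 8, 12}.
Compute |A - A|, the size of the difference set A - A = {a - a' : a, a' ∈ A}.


A - A = {a - a' : a, a' ∈ A}; |A| = 5.
Bounds: 2|A|-1 ≤ |A - A| ≤ |A|² - |A| + 1, i.e. 9 ≤ |A - A| ≤ 21.
Note: 0 ∈ A - A always (from a - a). The set is symmetric: if d ∈ A - A then -d ∈ A - A.
Enumerate nonzero differences d = a - a' with a > a' (then include -d):
Positive differences: {1, 4, 5, 6, 7, 11, 13, 14, 18}
Full difference set: {0} ∪ (positive diffs) ∪ (negative diffs).
|A - A| = 1 + 2·9 = 19 (matches direct enumeration: 19).

|A - A| = 19


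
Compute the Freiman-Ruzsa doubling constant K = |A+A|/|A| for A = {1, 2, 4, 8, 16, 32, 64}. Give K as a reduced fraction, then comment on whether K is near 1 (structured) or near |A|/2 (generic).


|A| = 7.
Compute A + A by enumerating all 49 pairs.
A + A = {2, 3, 4, 5, 6, 8, 9, 10, 12, 16, 17, 18, 20, 24, 32, 33, 34, 36, 40, 48, 64, 65, 66, 68, 72, 80, 96, 128}, so |A + A| = 28.
K = |A + A| / |A| = 28/7 = 4/1 ≈ 4.0000.
Reference: AP of size 7 gives K = 13/7 ≈ 1.8571; a fully generic set of size 7 gives K ≈ 4.0000.

|A| = 7, |A + A| = 28, K = 28/7 = 4/1.


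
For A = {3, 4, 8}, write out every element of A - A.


A - A = {a - a' : a, a' ∈ A}.
Compute a - a' for each ordered pair (a, a'):
a = 3: 3-3=0, 3-4=-1, 3-8=-5
a = 4: 4-3=1, 4-4=0, 4-8=-4
a = 8: 8-3=5, 8-4=4, 8-8=0
Collecting distinct values (and noting 0 appears from a-a):
A - A = {-5, -4, -1, 0, 1, 4, 5}
|A - A| = 7

A - A = {-5, -4, -1, 0, 1, 4, 5}


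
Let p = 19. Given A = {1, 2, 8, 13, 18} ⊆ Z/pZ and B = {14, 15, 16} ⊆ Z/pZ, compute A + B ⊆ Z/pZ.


Work in Z/19Z: reduce every sum a + b modulo 19.
Enumerate all 15 pairs:
a = 1: 1+14=15, 1+15=16, 1+16=17
a = 2: 2+14=16, 2+15=17, 2+16=18
a = 8: 8+14=3, 8+15=4, 8+16=5
a = 13: 13+14=8, 13+15=9, 13+16=10
a = 18: 18+14=13, 18+15=14, 18+16=15
Distinct residues collected: {3, 4, 5, 8, 9, 10, 13, 14, 15, 16, 17, 18}
|A + B| = 12 (out of 19 total residues).

A + B = {3, 4, 5, 8, 9, 10, 13, 14, 15, 16, 17, 18}


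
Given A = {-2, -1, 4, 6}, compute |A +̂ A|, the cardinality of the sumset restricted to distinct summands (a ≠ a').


Restricted sumset: A +̂ A = {a + a' : a ∈ A, a' ∈ A, a ≠ a'}.
Equivalently, take A + A and drop any sum 2a that is achievable ONLY as a + a for a ∈ A (i.e. sums representable only with equal summands).
Enumerate pairs (a, a') with a < a' (symmetric, so each unordered pair gives one sum; this covers all a ≠ a'):
  -2 + -1 = -3
  -2 + 4 = 2
  -2 + 6 = 4
  -1 + 4 = 3
  -1 + 6 = 5
  4 + 6 = 10
Collected distinct sums: {-3, 2, 3, 4, 5, 10}
|A +̂ A| = 6
(Reference bound: |A +̂ A| ≥ 2|A| - 3 for |A| ≥ 2, with |A| = 4 giving ≥ 5.)

|A +̂ A| = 6


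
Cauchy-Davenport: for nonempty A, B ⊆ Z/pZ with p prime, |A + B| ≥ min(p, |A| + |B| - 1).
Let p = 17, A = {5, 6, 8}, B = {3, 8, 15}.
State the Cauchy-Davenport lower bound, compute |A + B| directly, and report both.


Cauchy-Davenport: |A + B| ≥ min(p, |A| + |B| - 1) for A, B nonempty in Z/pZ.
|A| = 3, |B| = 3, p = 17.
CD lower bound = min(17, 3 + 3 - 1) = min(17, 5) = 5.
Compute A + B mod 17 directly:
a = 5: 5+3=8, 5+8=13, 5+15=3
a = 6: 6+3=9, 6+8=14, 6+15=4
a = 8: 8+3=11, 8+8=16, 8+15=6
A + B = {3, 4, 6, 8, 9, 11, 13, 14, 16}, so |A + B| = 9.
Verify: 9 ≥ 5? Yes ✓.

CD lower bound = 5, actual |A + B| = 9.


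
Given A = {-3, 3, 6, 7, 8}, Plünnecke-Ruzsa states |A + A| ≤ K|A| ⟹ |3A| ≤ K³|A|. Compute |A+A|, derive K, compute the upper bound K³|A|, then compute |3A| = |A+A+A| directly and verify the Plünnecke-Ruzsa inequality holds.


|A| = 5.
Step 1: Compute A + A by enumerating all 25 pairs.
A + A = {-6, 0, 3, 4, 5, 6, 9, 10, 11, 12, 13, 14, 15, 16}, so |A + A| = 14.
Step 2: Doubling constant K = |A + A|/|A| = 14/5 = 14/5 ≈ 2.8000.
Step 3: Plünnecke-Ruzsa gives |3A| ≤ K³·|A| = (2.8000)³ · 5 ≈ 109.7600.
Step 4: Compute 3A = A + A + A directly by enumerating all triples (a,b,c) ∈ A³; |3A| = 25.
Step 5: Check 25 ≤ 109.7600? Yes ✓.

K = 14/5, Plünnecke-Ruzsa bound K³|A| ≈ 109.7600, |3A| = 25, inequality holds.


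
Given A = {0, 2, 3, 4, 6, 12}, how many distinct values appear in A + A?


A + A = {a + a' : a, a' ∈ A}; |A| = 6.
General bounds: 2|A| - 1 ≤ |A + A| ≤ |A|(|A|+1)/2, i.e. 11 ≤ |A + A| ≤ 21.
Lower bound 2|A|-1 is attained iff A is an arithmetic progression.
Enumerate sums a + a' for a ≤ a' (symmetric, so this suffices):
a = 0: 0+0=0, 0+2=2, 0+3=3, 0+4=4, 0+6=6, 0+12=12
a = 2: 2+2=4, 2+3=5, 2+4=6, 2+6=8, 2+12=14
a = 3: 3+3=6, 3+4=7, 3+6=9, 3+12=15
a = 4: 4+4=8, 4+6=10, 4+12=16
a = 6: 6+6=12, 6+12=18
a = 12: 12+12=24
Distinct sums: {0, 2, 3, 4, 5, 6, 7, 8, 9, 10, 12, 14, 15, 16, 18, 24}
|A + A| = 16

|A + A| = 16


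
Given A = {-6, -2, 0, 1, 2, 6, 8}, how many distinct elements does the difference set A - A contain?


A - A = {a - a' : a, a' ∈ A}; |A| = 7.
Bounds: 2|A|-1 ≤ |A - A| ≤ |A|² - |A| + 1, i.e. 13 ≤ |A - A| ≤ 43.
Note: 0 ∈ A - A always (from a - a). The set is symmetric: if d ∈ A - A then -d ∈ A - A.
Enumerate nonzero differences d = a - a' with a > a' (then include -d):
Positive differences: {1, 2, 3, 4, 5, 6, 7, 8, 10, 12, 14}
Full difference set: {0} ∪ (positive diffs) ∪ (negative diffs).
|A - A| = 1 + 2·11 = 23 (matches direct enumeration: 23).

|A - A| = 23


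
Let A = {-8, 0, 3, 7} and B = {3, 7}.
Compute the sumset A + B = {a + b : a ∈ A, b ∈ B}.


A + B = {a + b : a ∈ A, b ∈ B}.
Enumerate all |A|·|B| = 4·2 = 8 pairs (a, b) and collect distinct sums.
a = -8: -8+3=-5, -8+7=-1
a = 0: 0+3=3, 0+7=7
a = 3: 3+3=6, 3+7=10
a = 7: 7+3=10, 7+7=14
Collecting distinct sums: A + B = {-5, -1, 3, 6, 7, 10, 14}
|A + B| = 7

A + B = {-5, -1, 3, 6, 7, 10, 14}


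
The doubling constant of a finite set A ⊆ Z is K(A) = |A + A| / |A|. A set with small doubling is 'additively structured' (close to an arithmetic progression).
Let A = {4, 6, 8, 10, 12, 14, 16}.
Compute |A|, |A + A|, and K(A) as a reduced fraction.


|A| = 7.
Compute A + A by enumerating all 49 pairs.
A + A = {8, 10, 12, 14, 16, 18, 20, 22, 24, 26, 28, 30, 32}, so |A + A| = 13.
K = |A + A| / |A| = 13/7 (already in lowest terms) ≈ 1.8571.
Reference: AP of size 7 gives K = 13/7 ≈ 1.8571; a fully generic set of size 7 gives K ≈ 4.0000.

|A| = 7, |A + A| = 13, K = 13/7.


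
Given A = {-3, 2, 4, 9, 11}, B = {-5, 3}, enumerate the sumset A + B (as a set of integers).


A + B = {a + b : a ∈ A, b ∈ B}.
Enumerate all |A|·|B| = 5·2 = 10 pairs (a, b) and collect distinct sums.
a = -3: -3+-5=-8, -3+3=0
a = 2: 2+-5=-3, 2+3=5
a = 4: 4+-5=-1, 4+3=7
a = 9: 9+-5=4, 9+3=12
a = 11: 11+-5=6, 11+3=14
Collecting distinct sums: A + B = {-8, -3, -1, 0, 4, 5, 6, 7, 12, 14}
|A + B| = 10

A + B = {-8, -3, -1, 0, 4, 5, 6, 7, 12, 14}


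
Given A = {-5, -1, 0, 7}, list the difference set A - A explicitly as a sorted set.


A - A = {a - a' : a, a' ∈ A}.
Compute a - a' for each ordered pair (a, a'):
a = -5: -5--5=0, -5--1=-4, -5-0=-5, -5-7=-12
a = -1: -1--5=4, -1--1=0, -1-0=-1, -1-7=-8
a = 0: 0--5=5, 0--1=1, 0-0=0, 0-7=-7
a = 7: 7--5=12, 7--1=8, 7-0=7, 7-7=0
Collecting distinct values (and noting 0 appears from a-a):
A - A = {-12, -8, -7, -5, -4, -1, 0, 1, 4, 5, 7, 8, 12}
|A - A| = 13

A - A = {-12, -8, -7, -5, -4, -1, 0, 1, 4, 5, 7, 8, 12}


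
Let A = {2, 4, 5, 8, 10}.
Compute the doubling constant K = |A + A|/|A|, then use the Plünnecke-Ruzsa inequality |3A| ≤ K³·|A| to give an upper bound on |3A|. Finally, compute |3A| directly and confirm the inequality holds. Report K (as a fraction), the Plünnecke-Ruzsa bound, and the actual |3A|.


|A| = 5.
Step 1: Compute A + A by enumerating all 25 pairs.
A + A = {4, 6, 7, 8, 9, 10, 12, 13, 14, 15, 16, 18, 20}, so |A + A| = 13.
Step 2: Doubling constant K = |A + A|/|A| = 13/5 = 13/5 ≈ 2.6000.
Step 3: Plünnecke-Ruzsa gives |3A| ≤ K³·|A| = (2.6000)³ · 5 ≈ 87.8800.
Step 4: Compute 3A = A + A + A directly by enumerating all triples (a,b,c) ∈ A³; |3A| = 22.
Step 5: Check 22 ≤ 87.8800? Yes ✓.

K = 13/5, Plünnecke-Ruzsa bound K³|A| ≈ 87.8800, |3A| = 22, inequality holds.


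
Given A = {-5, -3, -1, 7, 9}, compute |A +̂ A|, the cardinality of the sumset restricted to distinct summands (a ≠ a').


Restricted sumset: A +̂ A = {a + a' : a ∈ A, a' ∈ A, a ≠ a'}.
Equivalently, take A + A and drop any sum 2a that is achievable ONLY as a + a for a ∈ A (i.e. sums representable only with equal summands).
Enumerate pairs (a, a') with a < a' (symmetric, so each unordered pair gives one sum; this covers all a ≠ a'):
  -5 + -3 = -8
  -5 + -1 = -6
  -5 + 7 = 2
  -5 + 9 = 4
  -3 + -1 = -4
  -3 + 7 = 4
  -3 + 9 = 6
  -1 + 7 = 6
  -1 + 9 = 8
  7 + 9 = 16
Collected distinct sums: {-8, -6, -4, 2, 4, 6, 8, 16}
|A +̂ A| = 8
(Reference bound: |A +̂ A| ≥ 2|A| - 3 for |A| ≥ 2, with |A| = 5 giving ≥ 7.)

|A +̂ A| = 8


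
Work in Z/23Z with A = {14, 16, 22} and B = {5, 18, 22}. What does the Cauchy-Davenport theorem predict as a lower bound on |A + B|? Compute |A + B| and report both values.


Cauchy-Davenport: |A + B| ≥ min(p, |A| + |B| - 1) for A, B nonempty in Z/pZ.
|A| = 3, |B| = 3, p = 23.
CD lower bound = min(23, 3 + 3 - 1) = min(23, 5) = 5.
Compute A + B mod 23 directly:
a = 14: 14+5=19, 14+18=9, 14+22=13
a = 16: 16+5=21, 16+18=11, 16+22=15
a = 22: 22+5=4, 22+18=17, 22+22=21
A + B = {4, 9, 11, 13, 15, 17, 19, 21}, so |A + B| = 8.
Verify: 8 ≥ 5? Yes ✓.

CD lower bound = 5, actual |A + B| = 8.


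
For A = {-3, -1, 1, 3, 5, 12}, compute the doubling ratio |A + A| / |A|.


|A| = 6.
Compute A + A by enumerating all 36 pairs.
A + A = {-6, -4, -2, 0, 2, 4, 6, 8, 9, 10, 11, 13, 15, 17, 24}, so |A + A| = 15.
K = |A + A| / |A| = 15/6 = 5/2 ≈ 2.5000.
Reference: AP of size 6 gives K = 11/6 ≈ 1.8333; a fully generic set of size 6 gives K ≈ 3.5000.

|A| = 6, |A + A| = 15, K = 15/6 = 5/2.


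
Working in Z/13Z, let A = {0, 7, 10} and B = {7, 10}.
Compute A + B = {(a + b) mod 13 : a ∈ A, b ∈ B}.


Work in Z/13Z: reduce every sum a + b modulo 13.
Enumerate all 6 pairs:
a = 0: 0+7=7, 0+10=10
a = 7: 7+7=1, 7+10=4
a = 10: 10+7=4, 10+10=7
Distinct residues collected: {1, 4, 7, 10}
|A + B| = 4 (out of 13 total residues).

A + B = {1, 4, 7, 10}


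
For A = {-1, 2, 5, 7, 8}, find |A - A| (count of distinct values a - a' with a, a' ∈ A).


A - A = {a - a' : a, a' ∈ A}; |A| = 5.
Bounds: 2|A|-1 ≤ |A - A| ≤ |A|² - |A| + 1, i.e. 9 ≤ |A - A| ≤ 21.
Note: 0 ∈ A - A always (from a - a). The set is symmetric: if d ∈ A - A then -d ∈ A - A.
Enumerate nonzero differences d = a - a' with a > a' (then include -d):
Positive differences: {1, 2, 3, 5, 6, 8, 9}
Full difference set: {0} ∪ (positive diffs) ∪ (negative diffs).
|A - A| = 1 + 2·7 = 15 (matches direct enumeration: 15).

|A - A| = 15


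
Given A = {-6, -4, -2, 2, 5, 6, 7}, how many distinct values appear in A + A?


A + A = {a + a' : a, a' ∈ A}; |A| = 7.
General bounds: 2|A| - 1 ≤ |A + A| ≤ |A|(|A|+1)/2, i.e. 13 ≤ |A + A| ≤ 28.
Lower bound 2|A|-1 is attained iff A is an arithmetic progression.
Enumerate sums a + a' for a ≤ a' (symmetric, so this suffices):
a = -6: -6+-6=-12, -6+-4=-10, -6+-2=-8, -6+2=-4, -6+5=-1, -6+6=0, -6+7=1
a = -4: -4+-4=-8, -4+-2=-6, -4+2=-2, -4+5=1, -4+6=2, -4+7=3
a = -2: -2+-2=-4, -2+2=0, -2+5=3, -2+6=4, -2+7=5
a = 2: 2+2=4, 2+5=7, 2+6=8, 2+7=9
a = 5: 5+5=10, 5+6=11, 5+7=12
a = 6: 6+6=12, 6+7=13
a = 7: 7+7=14
Distinct sums: {-12, -10, -8, -6, -4, -2, -1, 0, 1, 2, 3, 4, 5, 7, 8, 9, 10, 11, 12, 13, 14}
|A + A| = 21

|A + A| = 21


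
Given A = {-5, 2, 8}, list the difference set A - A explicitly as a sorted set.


A - A = {a - a' : a, a' ∈ A}.
Compute a - a' for each ordered pair (a, a'):
a = -5: -5--5=0, -5-2=-7, -5-8=-13
a = 2: 2--5=7, 2-2=0, 2-8=-6
a = 8: 8--5=13, 8-2=6, 8-8=0
Collecting distinct values (and noting 0 appears from a-a):
A - A = {-13, -7, -6, 0, 6, 7, 13}
|A - A| = 7

A - A = {-13, -7, -6, 0, 6, 7, 13}


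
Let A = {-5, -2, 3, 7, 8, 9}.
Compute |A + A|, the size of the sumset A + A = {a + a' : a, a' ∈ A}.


A + A = {a + a' : a, a' ∈ A}; |A| = 6.
General bounds: 2|A| - 1 ≤ |A + A| ≤ |A|(|A|+1)/2, i.e. 11 ≤ |A + A| ≤ 21.
Lower bound 2|A|-1 is attained iff A is an arithmetic progression.
Enumerate sums a + a' for a ≤ a' (symmetric, so this suffices):
a = -5: -5+-5=-10, -5+-2=-7, -5+3=-2, -5+7=2, -5+8=3, -5+9=4
a = -2: -2+-2=-4, -2+3=1, -2+7=5, -2+8=6, -2+9=7
a = 3: 3+3=6, 3+7=10, 3+8=11, 3+9=12
a = 7: 7+7=14, 7+8=15, 7+9=16
a = 8: 8+8=16, 8+9=17
a = 9: 9+9=18
Distinct sums: {-10, -7, -4, -2, 1, 2, 3, 4, 5, 6, 7, 10, 11, 12, 14, 15, 16, 17, 18}
|A + A| = 19

|A + A| = 19


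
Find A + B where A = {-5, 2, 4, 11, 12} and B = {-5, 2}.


A + B = {a + b : a ∈ A, b ∈ B}.
Enumerate all |A|·|B| = 5·2 = 10 pairs (a, b) and collect distinct sums.
a = -5: -5+-5=-10, -5+2=-3
a = 2: 2+-5=-3, 2+2=4
a = 4: 4+-5=-1, 4+2=6
a = 11: 11+-5=6, 11+2=13
a = 12: 12+-5=7, 12+2=14
Collecting distinct sums: A + B = {-10, -3, -1, 4, 6, 7, 13, 14}
|A + B| = 8

A + B = {-10, -3, -1, 4, 6, 7, 13, 14}


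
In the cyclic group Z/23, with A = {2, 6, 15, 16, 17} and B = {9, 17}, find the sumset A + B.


Work in Z/23Z: reduce every sum a + b modulo 23.
Enumerate all 10 pairs:
a = 2: 2+9=11, 2+17=19
a = 6: 6+9=15, 6+17=0
a = 15: 15+9=1, 15+17=9
a = 16: 16+9=2, 16+17=10
a = 17: 17+9=3, 17+17=11
Distinct residues collected: {0, 1, 2, 3, 9, 10, 11, 15, 19}
|A + B| = 9 (out of 23 total residues).

A + B = {0, 1, 2, 3, 9, 10, 11, 15, 19}


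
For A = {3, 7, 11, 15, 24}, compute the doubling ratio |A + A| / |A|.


|A| = 5.
Compute A + A by enumerating all 25 pairs.
A + A = {6, 10, 14, 18, 22, 26, 27, 30, 31, 35, 39, 48}, so |A + A| = 12.
K = |A + A| / |A| = 12/5 (already in lowest terms) ≈ 2.4000.
Reference: AP of size 5 gives K = 9/5 ≈ 1.8000; a fully generic set of size 5 gives K ≈ 3.0000.

|A| = 5, |A + A| = 12, K = 12/5.


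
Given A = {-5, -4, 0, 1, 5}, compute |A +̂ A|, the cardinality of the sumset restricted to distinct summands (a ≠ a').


Restricted sumset: A +̂ A = {a + a' : a ∈ A, a' ∈ A, a ≠ a'}.
Equivalently, take A + A and drop any sum 2a that is achievable ONLY as a + a for a ∈ A (i.e. sums representable only with equal summands).
Enumerate pairs (a, a') with a < a' (symmetric, so each unordered pair gives one sum; this covers all a ≠ a'):
  -5 + -4 = -9
  -5 + 0 = -5
  -5 + 1 = -4
  -5 + 5 = 0
  -4 + 0 = -4
  -4 + 1 = -3
  -4 + 5 = 1
  0 + 1 = 1
  0 + 5 = 5
  1 + 5 = 6
Collected distinct sums: {-9, -5, -4, -3, 0, 1, 5, 6}
|A +̂ A| = 8
(Reference bound: |A +̂ A| ≥ 2|A| - 3 for |A| ≥ 2, with |A| = 5 giving ≥ 7.)

|A +̂ A| = 8


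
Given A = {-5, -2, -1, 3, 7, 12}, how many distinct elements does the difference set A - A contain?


A - A = {a - a' : a, a' ∈ A}; |A| = 6.
Bounds: 2|A|-1 ≤ |A - A| ≤ |A|² - |A| + 1, i.e. 11 ≤ |A - A| ≤ 31.
Note: 0 ∈ A - A always (from a - a). The set is symmetric: if d ∈ A - A then -d ∈ A - A.
Enumerate nonzero differences d = a - a' with a > a' (then include -d):
Positive differences: {1, 3, 4, 5, 8, 9, 12, 13, 14, 17}
Full difference set: {0} ∪ (positive diffs) ∪ (negative diffs).
|A - A| = 1 + 2·10 = 21 (matches direct enumeration: 21).

|A - A| = 21


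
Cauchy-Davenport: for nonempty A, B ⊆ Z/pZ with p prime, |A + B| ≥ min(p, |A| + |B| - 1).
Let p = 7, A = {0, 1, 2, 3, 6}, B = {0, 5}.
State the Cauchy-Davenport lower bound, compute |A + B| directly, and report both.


Cauchy-Davenport: |A + B| ≥ min(p, |A| + |B| - 1) for A, B nonempty in Z/pZ.
|A| = 5, |B| = 2, p = 7.
CD lower bound = min(7, 5 + 2 - 1) = min(7, 6) = 6.
Compute A + B mod 7 directly:
a = 0: 0+0=0, 0+5=5
a = 1: 1+0=1, 1+5=6
a = 2: 2+0=2, 2+5=0
a = 3: 3+0=3, 3+5=1
a = 6: 6+0=6, 6+5=4
A + B = {0, 1, 2, 3, 4, 5, 6}, so |A + B| = 7.
Verify: 7 ≥ 6? Yes ✓.

CD lower bound = 6, actual |A + B| = 7.


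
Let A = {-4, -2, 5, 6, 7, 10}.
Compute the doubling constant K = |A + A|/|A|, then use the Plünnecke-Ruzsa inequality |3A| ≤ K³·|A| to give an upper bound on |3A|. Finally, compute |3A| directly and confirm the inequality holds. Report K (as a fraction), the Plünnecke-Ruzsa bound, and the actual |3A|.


|A| = 6.
Step 1: Compute A + A by enumerating all 36 pairs.
A + A = {-8, -6, -4, 1, 2, 3, 4, 5, 6, 8, 10, 11, 12, 13, 14, 15, 16, 17, 20}, so |A + A| = 19.
Step 2: Doubling constant K = |A + A|/|A| = 19/6 = 19/6 ≈ 3.1667.
Step 3: Plünnecke-Ruzsa gives |3A| ≤ K³·|A| = (3.1667)³ · 6 ≈ 190.5278.
Step 4: Compute 3A = A + A + A directly by enumerating all triples (a,b,c) ∈ A³; |3A| = 35.
Step 5: Check 35 ≤ 190.5278? Yes ✓.

K = 19/6, Plünnecke-Ruzsa bound K³|A| ≈ 190.5278, |3A| = 35, inequality holds.


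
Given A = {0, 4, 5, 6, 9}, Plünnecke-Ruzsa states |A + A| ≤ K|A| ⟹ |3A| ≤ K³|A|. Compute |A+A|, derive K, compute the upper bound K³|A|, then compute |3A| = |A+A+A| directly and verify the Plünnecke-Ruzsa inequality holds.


|A| = 5.
Step 1: Compute A + A by enumerating all 25 pairs.
A + A = {0, 4, 5, 6, 8, 9, 10, 11, 12, 13, 14, 15, 18}, so |A + A| = 13.
Step 2: Doubling constant K = |A + A|/|A| = 13/5 = 13/5 ≈ 2.6000.
Step 3: Plünnecke-Ruzsa gives |3A| ≤ K³·|A| = (2.6000)³ · 5 ≈ 87.8800.
Step 4: Compute 3A = A + A + A directly by enumerating all triples (a,b,c) ∈ A³; |3A| = 22.
Step 5: Check 22 ≤ 87.8800? Yes ✓.

K = 13/5, Plünnecke-Ruzsa bound K³|A| ≈ 87.8800, |3A| = 22, inequality holds.


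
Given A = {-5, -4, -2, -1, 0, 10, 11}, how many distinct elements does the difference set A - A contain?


A - A = {a - a' : a, a' ∈ A}; |A| = 7.
Bounds: 2|A|-1 ≤ |A - A| ≤ |A|² - |A| + 1, i.e. 13 ≤ |A - A| ≤ 43.
Note: 0 ∈ A - A always (from a - a). The set is symmetric: if d ∈ A - A then -d ∈ A - A.
Enumerate nonzero differences d = a - a' with a > a' (then include -d):
Positive differences: {1, 2, 3, 4, 5, 10, 11, 12, 13, 14, 15, 16}
Full difference set: {0} ∪ (positive diffs) ∪ (negative diffs).
|A - A| = 1 + 2·12 = 25 (matches direct enumeration: 25).

|A - A| = 25


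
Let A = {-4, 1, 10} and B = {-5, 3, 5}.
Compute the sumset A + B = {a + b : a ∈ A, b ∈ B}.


A + B = {a + b : a ∈ A, b ∈ B}.
Enumerate all |A|·|B| = 3·3 = 9 pairs (a, b) and collect distinct sums.
a = -4: -4+-5=-9, -4+3=-1, -4+5=1
a = 1: 1+-5=-4, 1+3=4, 1+5=6
a = 10: 10+-5=5, 10+3=13, 10+5=15
Collecting distinct sums: A + B = {-9, -4, -1, 1, 4, 5, 6, 13, 15}
|A + B| = 9

A + B = {-9, -4, -1, 1, 4, 5, 6, 13, 15}


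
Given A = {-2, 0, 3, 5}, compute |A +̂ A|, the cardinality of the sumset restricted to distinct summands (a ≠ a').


Restricted sumset: A +̂ A = {a + a' : a ∈ A, a' ∈ A, a ≠ a'}.
Equivalently, take A + A and drop any sum 2a that is achievable ONLY as a + a for a ∈ A (i.e. sums representable only with equal summands).
Enumerate pairs (a, a') with a < a' (symmetric, so each unordered pair gives one sum; this covers all a ≠ a'):
  -2 + 0 = -2
  -2 + 3 = 1
  -2 + 5 = 3
  0 + 3 = 3
  0 + 5 = 5
  3 + 5 = 8
Collected distinct sums: {-2, 1, 3, 5, 8}
|A +̂ A| = 5
(Reference bound: |A +̂ A| ≥ 2|A| - 3 for |A| ≥ 2, with |A| = 4 giving ≥ 5.)

|A +̂ A| = 5


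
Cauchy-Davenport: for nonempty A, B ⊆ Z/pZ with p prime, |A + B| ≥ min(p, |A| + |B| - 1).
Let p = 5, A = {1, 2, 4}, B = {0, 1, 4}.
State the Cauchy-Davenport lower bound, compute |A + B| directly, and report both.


Cauchy-Davenport: |A + B| ≥ min(p, |A| + |B| - 1) for A, B nonempty in Z/pZ.
|A| = 3, |B| = 3, p = 5.
CD lower bound = min(5, 3 + 3 - 1) = min(5, 5) = 5.
Compute A + B mod 5 directly:
a = 1: 1+0=1, 1+1=2, 1+4=0
a = 2: 2+0=2, 2+1=3, 2+4=1
a = 4: 4+0=4, 4+1=0, 4+4=3
A + B = {0, 1, 2, 3, 4}, so |A + B| = 5.
Verify: 5 ≥ 5? Yes ✓.

CD lower bound = 5, actual |A + B| = 5.


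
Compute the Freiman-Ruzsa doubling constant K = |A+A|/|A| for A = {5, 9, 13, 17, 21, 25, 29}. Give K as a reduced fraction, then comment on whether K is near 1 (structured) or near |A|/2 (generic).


|A| = 7.
Compute A + A by enumerating all 49 pairs.
A + A = {10, 14, 18, 22, 26, 30, 34, 38, 42, 46, 50, 54, 58}, so |A + A| = 13.
K = |A + A| / |A| = 13/7 (already in lowest terms) ≈ 1.8571.
Reference: AP of size 7 gives K = 13/7 ≈ 1.8571; a fully generic set of size 7 gives K ≈ 4.0000.

|A| = 7, |A + A| = 13, K = 13/7.


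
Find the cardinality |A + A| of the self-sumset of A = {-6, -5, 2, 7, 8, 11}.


A + A = {a + a' : a, a' ∈ A}; |A| = 6.
General bounds: 2|A| - 1 ≤ |A + A| ≤ |A|(|A|+1)/2, i.e. 11 ≤ |A + A| ≤ 21.
Lower bound 2|A|-1 is attained iff A is an arithmetic progression.
Enumerate sums a + a' for a ≤ a' (symmetric, so this suffices):
a = -6: -6+-6=-12, -6+-5=-11, -6+2=-4, -6+7=1, -6+8=2, -6+11=5
a = -5: -5+-5=-10, -5+2=-3, -5+7=2, -5+8=3, -5+11=6
a = 2: 2+2=4, 2+7=9, 2+8=10, 2+11=13
a = 7: 7+7=14, 7+8=15, 7+11=18
a = 8: 8+8=16, 8+11=19
a = 11: 11+11=22
Distinct sums: {-12, -11, -10, -4, -3, 1, 2, 3, 4, 5, 6, 9, 10, 13, 14, 15, 16, 18, 19, 22}
|A + A| = 20

|A + A| = 20


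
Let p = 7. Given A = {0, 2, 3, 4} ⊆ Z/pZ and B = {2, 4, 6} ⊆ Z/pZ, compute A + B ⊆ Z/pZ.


Work in Z/7Z: reduce every sum a + b modulo 7.
Enumerate all 12 pairs:
a = 0: 0+2=2, 0+4=4, 0+6=6
a = 2: 2+2=4, 2+4=6, 2+6=1
a = 3: 3+2=5, 3+4=0, 3+6=2
a = 4: 4+2=6, 4+4=1, 4+6=3
Distinct residues collected: {0, 1, 2, 3, 4, 5, 6}
|A + B| = 7 (out of 7 total residues).

A + B = {0, 1, 2, 3, 4, 5, 6}


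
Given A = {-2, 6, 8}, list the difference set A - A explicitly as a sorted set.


A - A = {a - a' : a, a' ∈ A}.
Compute a - a' for each ordered pair (a, a'):
a = -2: -2--2=0, -2-6=-8, -2-8=-10
a = 6: 6--2=8, 6-6=0, 6-8=-2
a = 8: 8--2=10, 8-6=2, 8-8=0
Collecting distinct values (and noting 0 appears from a-a):
A - A = {-10, -8, -2, 0, 2, 8, 10}
|A - A| = 7

A - A = {-10, -8, -2, 0, 2, 8, 10}


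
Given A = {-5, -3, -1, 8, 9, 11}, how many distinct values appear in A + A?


A + A = {a + a' : a, a' ∈ A}; |A| = 6.
General bounds: 2|A| - 1 ≤ |A + A| ≤ |A|(|A|+1)/2, i.e. 11 ≤ |A + A| ≤ 21.
Lower bound 2|A|-1 is attained iff A is an arithmetic progression.
Enumerate sums a + a' for a ≤ a' (symmetric, so this suffices):
a = -5: -5+-5=-10, -5+-3=-8, -5+-1=-6, -5+8=3, -5+9=4, -5+11=6
a = -3: -3+-3=-6, -3+-1=-4, -3+8=5, -3+9=6, -3+11=8
a = -1: -1+-1=-2, -1+8=7, -1+9=8, -1+11=10
a = 8: 8+8=16, 8+9=17, 8+11=19
a = 9: 9+9=18, 9+11=20
a = 11: 11+11=22
Distinct sums: {-10, -8, -6, -4, -2, 3, 4, 5, 6, 7, 8, 10, 16, 17, 18, 19, 20, 22}
|A + A| = 18

|A + A| = 18


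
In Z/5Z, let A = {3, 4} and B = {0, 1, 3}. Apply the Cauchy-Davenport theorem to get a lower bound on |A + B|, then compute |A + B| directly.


Cauchy-Davenport: |A + B| ≥ min(p, |A| + |B| - 1) for A, B nonempty in Z/pZ.
|A| = 2, |B| = 3, p = 5.
CD lower bound = min(5, 2 + 3 - 1) = min(5, 4) = 4.
Compute A + B mod 5 directly:
a = 3: 3+0=3, 3+1=4, 3+3=1
a = 4: 4+0=4, 4+1=0, 4+3=2
A + B = {0, 1, 2, 3, 4}, so |A + B| = 5.
Verify: 5 ≥ 4? Yes ✓.

CD lower bound = 4, actual |A + B| = 5.


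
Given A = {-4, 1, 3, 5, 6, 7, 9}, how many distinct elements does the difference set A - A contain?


A - A = {a - a' : a, a' ∈ A}; |A| = 7.
Bounds: 2|A|-1 ≤ |A - A| ≤ |A|² - |A| + 1, i.e. 13 ≤ |A - A| ≤ 43.
Note: 0 ∈ A - A always (from a - a). The set is symmetric: if d ∈ A - A then -d ∈ A - A.
Enumerate nonzero differences d = a - a' with a > a' (then include -d):
Positive differences: {1, 2, 3, 4, 5, 6, 7, 8, 9, 10, 11, 13}
Full difference set: {0} ∪ (positive diffs) ∪ (negative diffs).
|A - A| = 1 + 2·12 = 25 (matches direct enumeration: 25).

|A - A| = 25


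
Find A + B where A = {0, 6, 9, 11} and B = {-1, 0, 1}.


A + B = {a + b : a ∈ A, b ∈ B}.
Enumerate all |A|·|B| = 4·3 = 12 pairs (a, b) and collect distinct sums.
a = 0: 0+-1=-1, 0+0=0, 0+1=1
a = 6: 6+-1=5, 6+0=6, 6+1=7
a = 9: 9+-1=8, 9+0=9, 9+1=10
a = 11: 11+-1=10, 11+0=11, 11+1=12
Collecting distinct sums: A + B = {-1, 0, 1, 5, 6, 7, 8, 9, 10, 11, 12}
|A + B| = 11

A + B = {-1, 0, 1, 5, 6, 7, 8, 9, 10, 11, 12}


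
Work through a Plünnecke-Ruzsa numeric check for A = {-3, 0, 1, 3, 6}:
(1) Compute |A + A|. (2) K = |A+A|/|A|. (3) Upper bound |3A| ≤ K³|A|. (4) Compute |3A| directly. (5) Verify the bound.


|A| = 5.
Step 1: Compute A + A by enumerating all 25 pairs.
A + A = {-6, -3, -2, 0, 1, 2, 3, 4, 6, 7, 9, 12}, so |A + A| = 12.
Step 2: Doubling constant K = |A + A|/|A| = 12/5 = 12/5 ≈ 2.4000.
Step 3: Plünnecke-Ruzsa gives |3A| ≤ K³·|A| = (2.4000)³ · 5 ≈ 69.1200.
Step 4: Compute 3A = A + A + A directly by enumerating all triples (a,b,c) ∈ A³; |3A| = 21.
Step 5: Check 21 ≤ 69.1200? Yes ✓.

K = 12/5, Plünnecke-Ruzsa bound K³|A| ≈ 69.1200, |3A| = 21, inequality holds.


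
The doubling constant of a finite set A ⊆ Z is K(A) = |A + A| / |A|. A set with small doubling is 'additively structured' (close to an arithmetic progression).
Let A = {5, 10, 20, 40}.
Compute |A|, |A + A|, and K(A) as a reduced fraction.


|A| = 4.
Compute A + A by enumerating all 16 pairs.
A + A = {10, 15, 20, 25, 30, 40, 45, 50, 60, 80}, so |A + A| = 10.
K = |A + A| / |A| = 10/4 = 5/2 ≈ 2.5000.
Reference: AP of size 4 gives K = 7/4 ≈ 1.7500; a fully generic set of size 4 gives K ≈ 2.5000.

|A| = 4, |A + A| = 10, K = 10/4 = 5/2.


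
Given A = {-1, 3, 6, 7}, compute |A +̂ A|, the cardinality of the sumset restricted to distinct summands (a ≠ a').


Restricted sumset: A +̂ A = {a + a' : a ∈ A, a' ∈ A, a ≠ a'}.
Equivalently, take A + A and drop any sum 2a that is achievable ONLY as a + a for a ∈ A (i.e. sums representable only with equal summands).
Enumerate pairs (a, a') with a < a' (symmetric, so each unordered pair gives one sum; this covers all a ≠ a'):
  -1 + 3 = 2
  -1 + 6 = 5
  -1 + 7 = 6
  3 + 6 = 9
  3 + 7 = 10
  6 + 7 = 13
Collected distinct sums: {2, 5, 6, 9, 10, 13}
|A +̂ A| = 6
(Reference bound: |A +̂ A| ≥ 2|A| - 3 for |A| ≥ 2, with |A| = 4 giving ≥ 5.)

|A +̂ A| = 6


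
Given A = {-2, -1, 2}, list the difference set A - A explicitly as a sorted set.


A - A = {a - a' : a, a' ∈ A}.
Compute a - a' for each ordered pair (a, a'):
a = -2: -2--2=0, -2--1=-1, -2-2=-4
a = -1: -1--2=1, -1--1=0, -1-2=-3
a = 2: 2--2=4, 2--1=3, 2-2=0
Collecting distinct values (and noting 0 appears from a-a):
A - A = {-4, -3, -1, 0, 1, 3, 4}
|A - A| = 7

A - A = {-4, -3, -1, 0, 1, 3, 4}


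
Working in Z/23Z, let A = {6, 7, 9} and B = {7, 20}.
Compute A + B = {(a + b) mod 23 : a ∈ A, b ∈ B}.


Work in Z/23Z: reduce every sum a + b modulo 23.
Enumerate all 6 pairs:
a = 6: 6+7=13, 6+20=3
a = 7: 7+7=14, 7+20=4
a = 9: 9+7=16, 9+20=6
Distinct residues collected: {3, 4, 6, 13, 14, 16}
|A + B| = 6 (out of 23 total residues).

A + B = {3, 4, 6, 13, 14, 16}


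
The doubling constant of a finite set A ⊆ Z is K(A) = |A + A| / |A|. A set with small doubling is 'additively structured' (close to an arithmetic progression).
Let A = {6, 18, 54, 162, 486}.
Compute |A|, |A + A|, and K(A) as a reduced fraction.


|A| = 5.
Compute A + A by enumerating all 25 pairs.
A + A = {12, 24, 36, 60, 72, 108, 168, 180, 216, 324, 492, 504, 540, 648, 972}, so |A + A| = 15.
K = |A + A| / |A| = 15/5 = 3/1 ≈ 3.0000.
Reference: AP of size 5 gives K = 9/5 ≈ 1.8000; a fully generic set of size 5 gives K ≈ 3.0000.

|A| = 5, |A + A| = 15, K = 15/5 = 3/1.


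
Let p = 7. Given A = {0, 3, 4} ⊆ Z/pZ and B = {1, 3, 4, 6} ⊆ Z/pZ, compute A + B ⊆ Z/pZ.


Work in Z/7Z: reduce every sum a + b modulo 7.
Enumerate all 12 pairs:
a = 0: 0+1=1, 0+3=3, 0+4=4, 0+6=6
a = 3: 3+1=4, 3+3=6, 3+4=0, 3+6=2
a = 4: 4+1=5, 4+3=0, 4+4=1, 4+6=3
Distinct residues collected: {0, 1, 2, 3, 4, 5, 6}
|A + B| = 7 (out of 7 total residues).

A + B = {0, 1, 2, 3, 4, 5, 6}


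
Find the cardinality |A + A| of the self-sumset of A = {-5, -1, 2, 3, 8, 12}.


A + A = {a + a' : a, a' ∈ A}; |A| = 6.
General bounds: 2|A| - 1 ≤ |A + A| ≤ |A|(|A|+1)/2, i.e. 11 ≤ |A + A| ≤ 21.
Lower bound 2|A|-1 is attained iff A is an arithmetic progression.
Enumerate sums a + a' for a ≤ a' (symmetric, so this suffices):
a = -5: -5+-5=-10, -5+-1=-6, -5+2=-3, -5+3=-2, -5+8=3, -5+12=7
a = -1: -1+-1=-2, -1+2=1, -1+3=2, -1+8=7, -1+12=11
a = 2: 2+2=4, 2+3=5, 2+8=10, 2+12=14
a = 3: 3+3=6, 3+8=11, 3+12=15
a = 8: 8+8=16, 8+12=20
a = 12: 12+12=24
Distinct sums: {-10, -6, -3, -2, 1, 2, 3, 4, 5, 6, 7, 10, 11, 14, 15, 16, 20, 24}
|A + A| = 18

|A + A| = 18


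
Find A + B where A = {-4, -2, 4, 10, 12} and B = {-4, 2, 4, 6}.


A + B = {a + b : a ∈ A, b ∈ B}.
Enumerate all |A|·|B| = 5·4 = 20 pairs (a, b) and collect distinct sums.
a = -4: -4+-4=-8, -4+2=-2, -4+4=0, -4+6=2
a = -2: -2+-4=-6, -2+2=0, -2+4=2, -2+6=4
a = 4: 4+-4=0, 4+2=6, 4+4=8, 4+6=10
a = 10: 10+-4=6, 10+2=12, 10+4=14, 10+6=16
a = 12: 12+-4=8, 12+2=14, 12+4=16, 12+6=18
Collecting distinct sums: A + B = {-8, -6, -2, 0, 2, 4, 6, 8, 10, 12, 14, 16, 18}
|A + B| = 13

A + B = {-8, -6, -2, 0, 2, 4, 6, 8, 10, 12, 14, 16, 18}


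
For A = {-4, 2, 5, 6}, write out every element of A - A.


A - A = {a - a' : a, a' ∈ A}.
Compute a - a' for each ordered pair (a, a'):
a = -4: -4--4=0, -4-2=-6, -4-5=-9, -4-6=-10
a = 2: 2--4=6, 2-2=0, 2-5=-3, 2-6=-4
a = 5: 5--4=9, 5-2=3, 5-5=0, 5-6=-1
a = 6: 6--4=10, 6-2=4, 6-5=1, 6-6=0
Collecting distinct values (and noting 0 appears from a-a):
A - A = {-10, -9, -6, -4, -3, -1, 0, 1, 3, 4, 6, 9, 10}
|A - A| = 13

A - A = {-10, -9, -6, -4, -3, -1, 0, 1, 3, 4, 6, 9, 10}
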